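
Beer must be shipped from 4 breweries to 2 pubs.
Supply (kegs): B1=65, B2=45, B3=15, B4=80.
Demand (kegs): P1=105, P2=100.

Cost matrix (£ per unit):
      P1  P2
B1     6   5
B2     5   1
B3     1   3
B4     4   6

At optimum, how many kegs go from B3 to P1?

Optimal shipments:
  B1 to P1: 10 kegs
  B1 to P2: 55 kegs
  B2 to P2: 45 kegs
  B3 to P1: 15 kegs
  B4 to P1: 80 kegs
Total cost = £715.
So B3→P1 carries 15 kegs.

15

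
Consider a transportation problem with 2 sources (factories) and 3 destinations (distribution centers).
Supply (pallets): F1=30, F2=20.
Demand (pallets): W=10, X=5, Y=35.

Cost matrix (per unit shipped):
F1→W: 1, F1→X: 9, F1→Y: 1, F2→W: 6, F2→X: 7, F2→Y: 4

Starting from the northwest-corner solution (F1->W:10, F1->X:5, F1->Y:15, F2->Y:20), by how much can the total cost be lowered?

Current plan cost = 10·1 + 5·9 + 15·1 + 20·4 = 150.
Optimal plan:
  F1->W: 10 × 1 = 10
  F1->Y: 20 × 1 = 20
  F2->X: 5 × 7 = 35
  F2->Y: 15 × 4 = 60
Optimal cost = 125.
Saving = 150 − 125 = 25.

25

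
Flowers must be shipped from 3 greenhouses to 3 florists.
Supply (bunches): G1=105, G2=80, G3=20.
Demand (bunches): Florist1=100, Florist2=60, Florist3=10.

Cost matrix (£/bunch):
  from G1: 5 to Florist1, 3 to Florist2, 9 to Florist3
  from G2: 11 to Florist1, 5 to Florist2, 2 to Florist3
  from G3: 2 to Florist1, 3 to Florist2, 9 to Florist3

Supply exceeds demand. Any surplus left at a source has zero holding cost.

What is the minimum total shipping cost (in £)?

One minimum-cost allocation:
  G1->Florist1: 80 × £5 = £400
  G1->Florist2: 25 × £3 = £75
  G2->Florist2: 35 × £5 = £175
  G2->Florist3: 10 × £2 = £20
  G3->Florist1: 20 × £2 = £40
Total = 400 + 75 + 175 + 20 + 40 = £710.
(Supply check: G1 ships 105; G2 ships 45; G3 ships 20.)

710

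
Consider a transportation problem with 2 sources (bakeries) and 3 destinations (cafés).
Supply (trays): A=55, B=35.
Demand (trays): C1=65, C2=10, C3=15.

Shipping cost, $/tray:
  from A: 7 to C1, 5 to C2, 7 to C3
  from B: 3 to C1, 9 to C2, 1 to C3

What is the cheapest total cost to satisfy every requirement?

440

Optimal allocation:
  A to C1: 45 × $7 = $315
  A to C2: 10 × $5 = $50
  B to C1: 20 × $3 = $60
  B to C3: 15 × $1 = $15
Total = 315 + 50 + 60 + 15 = $440.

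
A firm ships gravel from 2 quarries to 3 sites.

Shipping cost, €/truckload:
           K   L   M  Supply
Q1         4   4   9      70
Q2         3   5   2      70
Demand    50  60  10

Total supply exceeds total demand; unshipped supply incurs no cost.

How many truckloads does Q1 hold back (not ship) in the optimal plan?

An optimal plan:
  Q1–L: 60 × €4 = €240
  Q2–K: 50 × €3 = €150
  Q2–M: 10 × €2 = €20
Total cost = €410.
Q1 ships 60 of its 70, leaving 10.

10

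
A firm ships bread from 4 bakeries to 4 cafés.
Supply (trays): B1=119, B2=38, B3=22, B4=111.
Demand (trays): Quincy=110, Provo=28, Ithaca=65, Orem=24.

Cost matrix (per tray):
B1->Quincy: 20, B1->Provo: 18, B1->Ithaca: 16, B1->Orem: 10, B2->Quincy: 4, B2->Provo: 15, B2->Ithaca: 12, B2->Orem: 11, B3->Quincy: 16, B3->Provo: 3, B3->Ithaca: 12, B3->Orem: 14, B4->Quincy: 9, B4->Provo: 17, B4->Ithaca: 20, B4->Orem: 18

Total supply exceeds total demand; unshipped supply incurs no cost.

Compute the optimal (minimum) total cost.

One minimum-cost allocation:
  B1→Ithaca: 65 × 16 = 1040
  B1→Orem: 24 × 10 = 240
  B2→Quincy: 38 × 4 = 152
  B3→Provo: 22 × 3 = 66
  B4→Quincy: 72 × 9 = 648
  B4→Provo: 6 × 17 = 102
Total = 1040 + 240 + 152 + 66 + 648 + 102 = 2248.
(Supply check: B1 ships 89; B2 ships 38; B3 ships 22; B4 ships 78.)

2248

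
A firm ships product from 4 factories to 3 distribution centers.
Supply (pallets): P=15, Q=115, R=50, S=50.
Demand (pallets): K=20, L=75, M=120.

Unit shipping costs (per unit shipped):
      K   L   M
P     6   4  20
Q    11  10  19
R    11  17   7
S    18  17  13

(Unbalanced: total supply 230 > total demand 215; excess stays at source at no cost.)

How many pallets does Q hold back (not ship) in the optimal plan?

Minimum-cost shipments:
  P->L: 15 pallets
  Q->K: 20 pallets
  Q->L: 60 pallets
  Q->M: 20 pallets
  R->M: 50 pallets
  S->M: 50 pallets
Total cost = 2260.
Q ships 100 of its 115, leaving 15.

15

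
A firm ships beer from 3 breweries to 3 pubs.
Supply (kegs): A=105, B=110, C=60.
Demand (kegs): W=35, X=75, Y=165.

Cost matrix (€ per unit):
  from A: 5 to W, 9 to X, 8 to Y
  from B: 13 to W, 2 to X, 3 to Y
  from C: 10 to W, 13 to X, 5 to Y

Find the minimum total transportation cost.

An optimal shipping plan:
  A–W: 35 kegs
  A–Y: 70 kegs
  B–X: 75 kegs
  B–Y: 35 kegs
  C–Y: 60 kegs
Total cost = €1290.
(Supply check: A ships 105; B ships 110; C ships 60.)

1290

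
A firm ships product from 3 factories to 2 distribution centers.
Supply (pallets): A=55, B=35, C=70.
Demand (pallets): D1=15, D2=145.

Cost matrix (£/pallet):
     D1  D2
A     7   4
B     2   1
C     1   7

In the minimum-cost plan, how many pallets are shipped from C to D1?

15

Optimal shipments:
  A→D2: 55 pallets
  B→D2: 35 pallets
  C→D1: 15 pallets
  C→D2: 55 pallets
Total cost = £655.
So C→D1 carries 15 pallets.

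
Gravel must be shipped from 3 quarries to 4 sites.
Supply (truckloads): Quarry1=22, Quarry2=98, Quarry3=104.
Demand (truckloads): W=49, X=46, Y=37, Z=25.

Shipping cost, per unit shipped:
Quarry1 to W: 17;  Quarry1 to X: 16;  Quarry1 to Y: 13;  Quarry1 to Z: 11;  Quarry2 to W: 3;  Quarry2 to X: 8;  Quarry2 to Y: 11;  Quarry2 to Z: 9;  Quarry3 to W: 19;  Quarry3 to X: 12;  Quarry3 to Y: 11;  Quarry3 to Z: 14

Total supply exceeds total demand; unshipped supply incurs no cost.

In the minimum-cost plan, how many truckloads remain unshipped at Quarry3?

67

An optimal plan:
  Quarry1–Z: 22 truckloads
  Quarry2–W: 49 truckloads
  Quarry2–X: 46 truckloads
  Quarry2–Z: 3 truckloads
  Quarry3–Y: 37 truckloads
Total cost = 1191.
Quarry3 ships 37 of its 104, leaving 67.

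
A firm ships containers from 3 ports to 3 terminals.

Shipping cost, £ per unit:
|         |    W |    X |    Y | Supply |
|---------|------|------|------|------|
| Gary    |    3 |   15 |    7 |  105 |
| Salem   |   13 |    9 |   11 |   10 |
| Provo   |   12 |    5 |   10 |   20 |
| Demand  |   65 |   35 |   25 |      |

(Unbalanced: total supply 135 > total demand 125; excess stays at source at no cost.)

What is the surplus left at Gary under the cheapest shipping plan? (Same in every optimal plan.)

10

An optimal plan:
  Gary to W: 65 × £3 = £195
  Gary to X: 5 × £15 = £75
  Gary to Y: 25 × £7 = £175
  Salem to X: 10 × £9 = £90
  Provo to X: 20 × £5 = £100
Total cost = £635.
Gary ships 95 of its 105, leaving 10.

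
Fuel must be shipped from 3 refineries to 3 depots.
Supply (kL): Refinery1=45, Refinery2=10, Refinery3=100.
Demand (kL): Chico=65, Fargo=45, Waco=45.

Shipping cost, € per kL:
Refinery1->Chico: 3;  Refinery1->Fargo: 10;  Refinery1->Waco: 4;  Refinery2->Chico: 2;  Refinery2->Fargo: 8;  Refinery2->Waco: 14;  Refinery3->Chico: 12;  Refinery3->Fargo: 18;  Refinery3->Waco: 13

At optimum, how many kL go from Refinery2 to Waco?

0

The minimum-cost plan:
  Refinery1->Waco: 45 kL
  Refinery2->Fargo: 10 kL
  Refinery3->Chico: 65 kL
  Refinery3->Fargo: 35 kL
Total cost = €1670.
The route Refinery2→Waco is not used.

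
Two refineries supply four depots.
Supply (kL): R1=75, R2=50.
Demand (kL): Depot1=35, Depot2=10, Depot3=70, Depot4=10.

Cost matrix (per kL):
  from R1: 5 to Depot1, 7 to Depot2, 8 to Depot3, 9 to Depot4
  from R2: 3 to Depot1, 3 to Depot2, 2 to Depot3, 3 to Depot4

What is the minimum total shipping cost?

An optimal shipping plan:
  R1–Depot1: 35 × 5 = 175
  R1–Depot2: 10 × 7 = 70
  R1–Depot3: 20 × 8 = 160
  R1–Depot4: 10 × 9 = 90
  R2–Depot3: 50 × 2 = 100
Total = 175 + 70 + 160 + 90 + 100 = 595.
(Supply check: R1 ships 75; R2 ships 50.)

595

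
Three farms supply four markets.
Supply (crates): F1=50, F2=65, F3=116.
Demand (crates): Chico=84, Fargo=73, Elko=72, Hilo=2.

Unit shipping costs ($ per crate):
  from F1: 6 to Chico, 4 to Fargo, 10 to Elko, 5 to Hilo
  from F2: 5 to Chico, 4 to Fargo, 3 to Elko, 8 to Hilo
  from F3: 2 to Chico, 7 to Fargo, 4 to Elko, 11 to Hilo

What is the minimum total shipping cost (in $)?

718

A cheapest plan:
  F1→Fargo: 48 × $4 = $192
  F1→Hilo: 2 × $5 = $10
  F2→Fargo: 25 × $4 = $100
  F2→Elko: 40 × $3 = $120
  F3→Chico: 84 × $2 = $168
  F3→Elko: 32 × $4 = $128
Total = 192 + 10 + 100 + 120 + 168 + 128 = $718.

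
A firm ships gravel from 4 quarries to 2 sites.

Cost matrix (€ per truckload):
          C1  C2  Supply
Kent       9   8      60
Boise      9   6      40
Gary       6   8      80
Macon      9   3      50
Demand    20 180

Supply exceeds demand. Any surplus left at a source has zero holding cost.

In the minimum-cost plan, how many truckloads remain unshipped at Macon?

Minimum-cost shipments:
  Kent–C2: 60 × €8 = €480
  Boise–C2: 40 × €6 = €240
  Gary–C1: 20 × €6 = €120
  Gary–C2: 30 × €8 = €240
  Macon–C2: 50 × €3 = €150
Total cost = €1230.
Macon ships 50 of its 50, leaving 0.

0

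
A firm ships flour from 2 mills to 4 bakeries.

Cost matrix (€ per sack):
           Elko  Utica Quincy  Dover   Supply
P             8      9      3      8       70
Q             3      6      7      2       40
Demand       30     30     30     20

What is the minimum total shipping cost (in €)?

A cheapest plan:
  P→Elko: 10 × €8 = €80
  P→Utica: 30 × €9 = €270
  P→Quincy: 30 × €3 = €90
  Q→Elko: 20 × €3 = €60
  Q→Dover: 20 × €2 = €40
Total = 80 + 270 + 90 + 60 + 40 = €540.

540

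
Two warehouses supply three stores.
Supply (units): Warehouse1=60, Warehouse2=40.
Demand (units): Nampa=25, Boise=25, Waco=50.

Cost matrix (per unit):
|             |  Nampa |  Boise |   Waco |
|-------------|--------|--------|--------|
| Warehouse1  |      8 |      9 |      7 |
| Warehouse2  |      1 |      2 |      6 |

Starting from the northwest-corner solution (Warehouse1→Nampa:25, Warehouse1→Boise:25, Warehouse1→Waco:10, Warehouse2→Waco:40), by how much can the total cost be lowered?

240

Current plan cost = 25·8 + 25·9 + 10·7 + 40·6 = 735.
Optimal plan:
  Warehouse1 to Nampa: 10 units
  Warehouse1 to Waco: 50 units
  Warehouse2 to Nampa: 15 units
  Warehouse2 to Boise: 25 units
Optimal cost = 495.
Saving = 735 − 495 = 240.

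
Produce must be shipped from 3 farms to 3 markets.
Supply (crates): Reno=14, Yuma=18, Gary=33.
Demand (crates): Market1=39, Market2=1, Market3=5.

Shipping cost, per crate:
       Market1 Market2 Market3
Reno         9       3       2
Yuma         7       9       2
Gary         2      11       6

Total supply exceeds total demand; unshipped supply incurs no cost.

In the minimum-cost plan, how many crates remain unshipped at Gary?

0

Minimum-cost shipments:
  Reno→Market2: 1 × 3 = 3
  Yuma→Market1: 6 × 7 = 42
  Yuma→Market3: 5 × 2 = 10
  Gary→Market1: 33 × 2 = 66
Total cost = 121.
Gary ships 33 of its 33, leaving 0.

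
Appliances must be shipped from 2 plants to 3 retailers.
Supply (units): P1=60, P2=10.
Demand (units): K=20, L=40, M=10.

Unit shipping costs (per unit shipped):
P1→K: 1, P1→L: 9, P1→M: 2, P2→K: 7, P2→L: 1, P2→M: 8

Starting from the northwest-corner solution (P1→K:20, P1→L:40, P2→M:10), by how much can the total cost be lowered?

140

Current plan cost = 20·1 + 40·9 + 10·8 = 460.
Optimal plan:
  P1->K: 20 × 1 = 20
  P1->L: 30 × 9 = 270
  P1->M: 10 × 2 = 20
  P2->L: 10 × 1 = 10
Optimal cost = 320.
Saving = 460 − 320 = 140.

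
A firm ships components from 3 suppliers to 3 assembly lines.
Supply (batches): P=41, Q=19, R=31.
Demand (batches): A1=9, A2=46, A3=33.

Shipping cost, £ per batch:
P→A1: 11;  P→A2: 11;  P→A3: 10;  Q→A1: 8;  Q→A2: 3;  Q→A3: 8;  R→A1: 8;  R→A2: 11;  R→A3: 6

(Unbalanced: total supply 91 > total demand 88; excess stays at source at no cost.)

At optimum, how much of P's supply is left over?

Minimum-cost shipments:
  P–A1: 9 × £11 = £99
  P–A2: 27 × £11 = £297
  P–A3: 2 × £10 = £20
  Q–A2: 19 × £3 = £57
  R–A3: 31 × £6 = £186
Total cost = £659.
P ships 38 of its 41, leaving 3.

3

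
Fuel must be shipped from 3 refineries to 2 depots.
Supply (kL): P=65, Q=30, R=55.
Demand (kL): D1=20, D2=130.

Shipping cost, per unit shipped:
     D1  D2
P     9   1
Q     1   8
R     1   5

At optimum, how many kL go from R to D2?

Optimal shipments:
  P->D2: 65 kL
  Q->D1: 20 kL
  Q->D2: 10 kL
  R->D2: 55 kL
Total cost = 440.
So R→D2 carries 55 kL.

55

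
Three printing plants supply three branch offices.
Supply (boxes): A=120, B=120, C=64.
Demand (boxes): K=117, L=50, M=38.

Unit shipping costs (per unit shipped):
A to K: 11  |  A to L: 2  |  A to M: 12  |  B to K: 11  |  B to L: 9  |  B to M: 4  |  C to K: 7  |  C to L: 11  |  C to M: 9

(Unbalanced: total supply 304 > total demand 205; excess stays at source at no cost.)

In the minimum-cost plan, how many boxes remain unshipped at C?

0

Minimum-cost shipments:
  A→L: 50 boxes
  B→K: 53 boxes
  B→M: 38 boxes
  C→K: 64 boxes
Total cost = 1283.
C ships 64 of its 64, leaving 0.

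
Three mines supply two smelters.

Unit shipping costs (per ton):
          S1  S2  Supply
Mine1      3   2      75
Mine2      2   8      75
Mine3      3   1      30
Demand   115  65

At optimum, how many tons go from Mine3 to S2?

30

Optimal shipments:
  Mine1->S1: 40 × 3 = 120
  Mine1->S2: 35 × 2 = 70
  Mine2->S1: 75 × 2 = 150
  Mine3->S2: 30 × 1 = 30
Total cost = 370.
So Mine3→S2 carries 30 tons.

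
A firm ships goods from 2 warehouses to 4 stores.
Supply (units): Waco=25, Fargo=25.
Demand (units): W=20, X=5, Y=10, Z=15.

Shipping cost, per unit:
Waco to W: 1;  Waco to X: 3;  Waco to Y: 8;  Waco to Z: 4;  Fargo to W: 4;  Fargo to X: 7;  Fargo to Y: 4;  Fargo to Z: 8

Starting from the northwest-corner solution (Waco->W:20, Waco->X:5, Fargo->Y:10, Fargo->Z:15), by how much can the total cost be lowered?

Current plan cost = 20·1 + 5·3 + 10·4 + 15·8 = 195.
Optimal plan:
  Waco to W: 5 × 1 = 5
  Waco to X: 5 × 3 = 15
  Waco to Z: 15 × 4 = 60
  Fargo to W: 15 × 4 = 60
  Fargo to Y: 10 × 4 = 40
Optimal cost = 180.
Saving = 195 − 180 = 15.

15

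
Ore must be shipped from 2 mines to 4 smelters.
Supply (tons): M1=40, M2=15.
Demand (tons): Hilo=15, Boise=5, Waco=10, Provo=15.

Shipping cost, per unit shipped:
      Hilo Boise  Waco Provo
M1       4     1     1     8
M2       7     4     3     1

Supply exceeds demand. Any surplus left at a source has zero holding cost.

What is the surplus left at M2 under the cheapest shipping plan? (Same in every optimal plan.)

0

Minimum-cost shipments:
  M1→Hilo: 15 tons
  M1→Boise: 5 tons
  M1→Waco: 10 tons
  M2→Provo: 15 tons
Total cost = 90.
M2 ships 15 of its 15, leaving 0.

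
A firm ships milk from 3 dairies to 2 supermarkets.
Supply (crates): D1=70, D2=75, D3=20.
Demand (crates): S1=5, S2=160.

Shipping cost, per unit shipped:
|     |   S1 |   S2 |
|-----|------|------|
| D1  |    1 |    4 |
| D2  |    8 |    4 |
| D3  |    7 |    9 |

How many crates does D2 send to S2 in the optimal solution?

75

Optimal shipments:
  D1->S1: 5 × 1 = 5
  D1->S2: 65 × 4 = 260
  D2->S2: 75 × 4 = 300
  D3->S2: 20 × 9 = 180
Total cost = 745.
So D2→S2 carries 75 crates.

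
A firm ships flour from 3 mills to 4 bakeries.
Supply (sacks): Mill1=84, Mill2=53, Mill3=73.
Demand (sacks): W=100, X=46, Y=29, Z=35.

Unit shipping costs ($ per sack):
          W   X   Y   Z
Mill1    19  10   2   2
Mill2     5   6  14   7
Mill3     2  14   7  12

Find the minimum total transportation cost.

An optimal shipping plan:
  Mill1–X: 20 sacks
  Mill1–Y: 29 sacks
  Mill1–Z: 35 sacks
  Mill2–W: 27 sacks
  Mill2–X: 26 sacks
  Mill3–W: 73 sacks
Total cost = $765.

765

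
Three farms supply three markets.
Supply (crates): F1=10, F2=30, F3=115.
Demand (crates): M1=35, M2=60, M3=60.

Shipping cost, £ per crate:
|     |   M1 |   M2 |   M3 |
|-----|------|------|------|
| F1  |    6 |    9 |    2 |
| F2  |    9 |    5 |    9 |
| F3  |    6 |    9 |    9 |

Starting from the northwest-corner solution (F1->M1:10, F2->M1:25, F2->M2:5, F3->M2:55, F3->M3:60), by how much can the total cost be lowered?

Current plan cost = 10·6 + 25·9 + 5·5 + 55·9 + 60·9 = £1345.
Optimal plan:
  F1->M3: 10 × £2 = £20
  F2->M2: 30 × £5 = £150
  F3->M1: 35 × £6 = £210
  F3->M2: 30 × £9 = £270
  F3->M3: 50 × £9 = £450
Optimal cost = £1100.
Saving = 1345 − 1100 = £245.

245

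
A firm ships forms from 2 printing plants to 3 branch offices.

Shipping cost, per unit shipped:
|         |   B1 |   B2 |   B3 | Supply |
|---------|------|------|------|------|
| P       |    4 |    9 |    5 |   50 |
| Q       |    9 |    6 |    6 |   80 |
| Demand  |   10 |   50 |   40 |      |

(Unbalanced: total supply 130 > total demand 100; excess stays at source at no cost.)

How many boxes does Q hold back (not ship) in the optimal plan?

30

Minimum-cost shipments:
  P→B1: 10 boxes
  P→B3: 40 boxes
  Q→B2: 50 boxes
Total cost = 540.
Q ships 50 of its 80, leaving 30.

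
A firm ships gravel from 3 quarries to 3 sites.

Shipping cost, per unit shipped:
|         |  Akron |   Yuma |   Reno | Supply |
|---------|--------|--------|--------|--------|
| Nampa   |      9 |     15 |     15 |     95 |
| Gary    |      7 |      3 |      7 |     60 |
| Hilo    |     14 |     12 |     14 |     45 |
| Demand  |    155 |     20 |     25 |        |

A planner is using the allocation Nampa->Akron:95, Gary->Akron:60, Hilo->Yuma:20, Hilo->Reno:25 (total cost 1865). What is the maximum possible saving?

40

Current plan cost = 95·9 + 60·7 + 20·12 + 25·14 = 1865.
Optimal plan:
  Nampa→Akron: 95 × 9 = 855
  Gary→Akron: 15 × 7 = 105
  Gary→Yuma: 20 × 3 = 60
  Gary→Reno: 25 × 7 = 175
  Hilo→Akron: 45 × 14 = 630
Optimal cost = 1825.
Saving = 1865 − 1825 = 40.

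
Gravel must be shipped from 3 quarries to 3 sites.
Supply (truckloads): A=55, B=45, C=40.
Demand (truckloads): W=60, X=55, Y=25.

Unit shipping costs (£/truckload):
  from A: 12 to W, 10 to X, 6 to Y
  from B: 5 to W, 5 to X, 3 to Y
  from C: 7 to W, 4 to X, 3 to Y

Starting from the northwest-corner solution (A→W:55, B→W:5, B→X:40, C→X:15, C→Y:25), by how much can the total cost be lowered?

Current plan cost = 55·12 + 5·5 + 40·5 + 15·4 + 25·3 = £1020.
Optimal plan:
  A->W: 15 truckloads
  A->X: 15 truckloads
  A->Y: 25 truckloads
  B->W: 45 truckloads
  C->X: 40 truckloads
Optimal cost = £865.
Saving = 1020 − 865 = £155.

155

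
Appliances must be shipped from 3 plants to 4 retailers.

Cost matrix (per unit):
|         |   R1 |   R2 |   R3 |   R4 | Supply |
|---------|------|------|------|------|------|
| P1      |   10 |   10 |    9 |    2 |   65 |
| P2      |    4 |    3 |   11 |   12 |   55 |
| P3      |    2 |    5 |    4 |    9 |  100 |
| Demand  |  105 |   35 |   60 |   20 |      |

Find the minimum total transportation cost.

860

Optimal allocation:
  P1->R3: 45 × 9 = 405
  P1->R4: 20 × 2 = 40
  P2->R1: 20 × 4 = 80
  P2->R2: 35 × 3 = 105
  P3->R1: 85 × 2 = 170
  P3->R3: 15 × 4 = 60
Total = 405 + 40 + 80 + 105 + 170 + 60 = 860.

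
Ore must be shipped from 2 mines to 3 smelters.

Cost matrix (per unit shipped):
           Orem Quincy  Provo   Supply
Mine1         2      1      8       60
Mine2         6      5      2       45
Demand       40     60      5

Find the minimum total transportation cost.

One minimum-cost allocation:
  Mine1→Orem: 40 × 2 = 80
  Mine1→Quincy: 20 × 1 = 20
  Mine2→Quincy: 40 × 5 = 200
  Mine2→Provo: 5 × 2 = 10
Total = 80 + 20 + 200 + 10 = 310.
(Supply check: Mine1 ships 60; Mine2 ships 45.)

310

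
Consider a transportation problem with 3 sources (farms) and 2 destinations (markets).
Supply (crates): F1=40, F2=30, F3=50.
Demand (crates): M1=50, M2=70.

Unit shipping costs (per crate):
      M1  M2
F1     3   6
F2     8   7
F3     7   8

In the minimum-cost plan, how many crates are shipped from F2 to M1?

0

Optimal shipments:
  F1→M1: 40 × 3 = 120
  F2→M2: 30 × 7 = 210
  F3→M1: 10 × 7 = 70
  F3→M2: 40 × 8 = 320
Total cost = 720.
The route F2→M1 is not used.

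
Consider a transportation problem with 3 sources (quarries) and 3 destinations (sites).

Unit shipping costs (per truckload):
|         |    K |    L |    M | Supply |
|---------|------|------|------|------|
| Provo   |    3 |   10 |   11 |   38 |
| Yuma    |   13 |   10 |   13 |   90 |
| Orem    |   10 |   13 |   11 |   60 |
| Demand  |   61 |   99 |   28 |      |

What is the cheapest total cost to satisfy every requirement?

An optimal shipping plan:
  Provo to K: 38 truckloads
  Yuma to L: 90 truckloads
  Orem to K: 23 truckloads
  Orem to L: 9 truckloads
  Orem to M: 28 truckloads
Total cost = 1669.
(Supply check: Provo ships 38; Yuma ships 90; Orem ships 60.)

1669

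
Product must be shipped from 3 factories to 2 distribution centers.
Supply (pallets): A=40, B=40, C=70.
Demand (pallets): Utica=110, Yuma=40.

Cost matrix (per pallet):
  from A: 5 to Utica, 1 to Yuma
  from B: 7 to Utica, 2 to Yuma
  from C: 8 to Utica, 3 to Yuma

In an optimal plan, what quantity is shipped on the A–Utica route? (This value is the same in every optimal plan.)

Solving gives:
  A→Utica: 40 × 5 = 200
  B→Utica: 40 × 7 = 280
  C→Utica: 30 × 8 = 240
  C→Yuma: 40 × 3 = 120
Total cost = 840.
So A→Utica carries 40 pallets.

40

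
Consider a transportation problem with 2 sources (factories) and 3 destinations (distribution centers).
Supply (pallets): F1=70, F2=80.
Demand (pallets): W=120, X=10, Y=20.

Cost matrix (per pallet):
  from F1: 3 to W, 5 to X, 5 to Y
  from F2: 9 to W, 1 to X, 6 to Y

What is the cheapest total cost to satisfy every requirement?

790

A cheapest plan:
  F1→W: 70 × 3 = 210
  F2→W: 50 × 9 = 450
  F2→X: 10 × 1 = 10
  F2→Y: 20 × 6 = 120
Total = 210 + 450 + 10 + 120 = 790.
(Supply check: F1 ships 70; F2 ships 80.)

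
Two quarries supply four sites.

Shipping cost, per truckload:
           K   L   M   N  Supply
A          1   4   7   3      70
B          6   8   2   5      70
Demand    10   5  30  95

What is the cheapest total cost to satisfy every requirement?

455

A cheapest plan:
  A to K: 10 × 1 = 10
  A to L: 5 × 4 = 20
  A to N: 55 × 3 = 165
  B to M: 30 × 2 = 60
  B to N: 40 × 5 = 200
Total = 10 + 20 + 165 + 60 + 200 = 455.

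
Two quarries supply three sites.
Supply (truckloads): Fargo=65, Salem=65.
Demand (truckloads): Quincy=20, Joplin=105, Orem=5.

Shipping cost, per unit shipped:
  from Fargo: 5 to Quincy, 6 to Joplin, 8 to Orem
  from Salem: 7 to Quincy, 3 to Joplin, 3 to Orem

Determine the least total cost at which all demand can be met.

565

Optimal allocation:
  Fargo→Quincy: 20 truckloads
  Fargo→Joplin: 45 truckloads
  Salem→Joplin: 60 truckloads
  Salem→Orem: 5 truckloads
Total cost = 565.
(Supply check: Fargo ships 65; Salem ships 65.)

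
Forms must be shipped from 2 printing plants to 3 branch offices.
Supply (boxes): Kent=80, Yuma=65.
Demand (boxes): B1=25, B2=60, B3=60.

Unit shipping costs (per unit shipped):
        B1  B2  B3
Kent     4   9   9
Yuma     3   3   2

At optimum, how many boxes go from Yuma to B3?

Solving gives:
  Kent->B1: 25 × 4 = 100
  Kent->B2: 55 × 9 = 495
  Yuma->B2: 5 × 3 = 15
  Yuma->B3: 60 × 2 = 120
Total cost = 730.
So Yuma→B3 carries 60 boxes.

60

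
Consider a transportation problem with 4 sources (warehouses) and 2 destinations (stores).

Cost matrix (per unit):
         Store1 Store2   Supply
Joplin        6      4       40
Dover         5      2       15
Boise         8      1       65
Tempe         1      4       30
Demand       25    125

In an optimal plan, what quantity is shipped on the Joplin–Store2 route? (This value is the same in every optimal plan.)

40

The minimum-cost plan:
  Joplin to Store2: 40 × 4 = 160
  Dover to Store2: 15 × 2 = 30
  Boise to Store2: 65 × 1 = 65
  Tempe to Store1: 25 × 1 = 25
  Tempe to Store2: 5 × 4 = 20
Total cost = 300.
So Joplin→Store2 carries 40 units.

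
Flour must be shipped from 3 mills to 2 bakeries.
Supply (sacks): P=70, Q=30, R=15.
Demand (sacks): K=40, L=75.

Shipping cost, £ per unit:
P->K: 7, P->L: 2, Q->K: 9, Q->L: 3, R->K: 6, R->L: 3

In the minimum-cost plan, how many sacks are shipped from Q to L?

The minimum-cost plan:
  P→K: 25 sacks
  P→L: 45 sacks
  Q→L: 30 sacks
  R→K: 15 sacks
Total cost = £445.
So Q→L carries 30 sacks.

30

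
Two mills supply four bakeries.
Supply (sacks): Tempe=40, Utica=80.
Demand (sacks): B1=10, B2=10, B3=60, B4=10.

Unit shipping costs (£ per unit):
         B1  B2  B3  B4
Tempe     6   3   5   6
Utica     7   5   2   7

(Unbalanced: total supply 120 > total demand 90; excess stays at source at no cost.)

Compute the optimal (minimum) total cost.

Optimal allocation:
  Tempe->B1: 10 sacks
  Tempe->B2: 10 sacks
  Tempe->B4: 10 sacks
  Utica->B3: 60 sacks
Total cost = £270.

270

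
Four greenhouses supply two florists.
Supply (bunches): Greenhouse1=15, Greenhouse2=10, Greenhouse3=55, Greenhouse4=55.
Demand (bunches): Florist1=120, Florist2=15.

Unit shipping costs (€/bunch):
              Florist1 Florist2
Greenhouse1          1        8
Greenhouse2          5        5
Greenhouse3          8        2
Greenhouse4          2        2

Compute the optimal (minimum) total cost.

525

One minimum-cost allocation:
  Greenhouse1 to Florist1: 15 × €1 = €15
  Greenhouse2 to Florist1: 10 × €5 = €50
  Greenhouse3 to Florist1: 40 × €8 = €320
  Greenhouse3 to Florist2: 15 × €2 = €30
  Greenhouse4 to Florist1: 55 × €2 = €110
Total = 15 + 50 + 320 + 30 + 110 = €525.
(Supply check: Greenhouse1 ships 15; Greenhouse2 ships 10; Greenhouse3 ships 55; Greenhouse4 ships 55.)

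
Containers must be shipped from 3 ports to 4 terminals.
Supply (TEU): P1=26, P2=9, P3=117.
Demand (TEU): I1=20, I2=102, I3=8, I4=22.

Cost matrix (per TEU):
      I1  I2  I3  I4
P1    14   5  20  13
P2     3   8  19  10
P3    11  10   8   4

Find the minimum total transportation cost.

Optimal allocation:
  P1–I2: 26 × 5 = 130
  P2–I1: 9 × 3 = 27
  P3–I1: 11 × 11 = 121
  P3–I2: 76 × 10 = 760
  P3–I3: 8 × 8 = 64
  P3–I4: 22 × 4 = 88
Total = 130 + 27 + 121 + 760 + 64 + 88 = 1190.
(Supply check: P1 ships 26; P2 ships 9; P3 ships 117.)

1190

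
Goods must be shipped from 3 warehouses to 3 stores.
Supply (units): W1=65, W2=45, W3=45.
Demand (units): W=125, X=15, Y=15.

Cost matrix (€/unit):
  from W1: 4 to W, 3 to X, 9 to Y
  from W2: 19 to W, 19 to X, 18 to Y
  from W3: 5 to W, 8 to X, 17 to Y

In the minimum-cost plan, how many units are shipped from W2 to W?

30

Solving gives:
  W1→W: 50 × €4 = €200
  W1→X: 15 × €3 = €45
  W2→W: 30 × €19 = €570
  W2→Y: 15 × €18 = €270
  W3→W: 45 × €5 = €225
Total cost = €1310.
So W2→W carries 30 units.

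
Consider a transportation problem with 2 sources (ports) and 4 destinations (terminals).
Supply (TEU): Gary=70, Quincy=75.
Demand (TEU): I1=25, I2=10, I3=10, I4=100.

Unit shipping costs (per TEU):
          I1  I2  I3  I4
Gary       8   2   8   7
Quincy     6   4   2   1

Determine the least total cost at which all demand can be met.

A cheapest plan:
  Gary->I1: 25 × 8 = 200
  Gary->I2: 10 × 2 = 20
  Gary->I3: 10 × 8 = 80
  Gary->I4: 25 × 7 = 175
  Quincy->I4: 75 × 1 = 75
Total = 200 + 20 + 80 + 175 + 75 = 550.

550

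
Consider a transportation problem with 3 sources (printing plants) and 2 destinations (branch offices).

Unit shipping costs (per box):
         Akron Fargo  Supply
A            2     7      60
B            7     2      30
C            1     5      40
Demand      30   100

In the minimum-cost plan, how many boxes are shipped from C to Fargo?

40

The minimum-cost plan:
  A→Akron: 30 boxes
  A→Fargo: 30 boxes
  B→Fargo: 30 boxes
  C→Fargo: 40 boxes
Total cost = 530.
So C→Fargo carries 40 boxes.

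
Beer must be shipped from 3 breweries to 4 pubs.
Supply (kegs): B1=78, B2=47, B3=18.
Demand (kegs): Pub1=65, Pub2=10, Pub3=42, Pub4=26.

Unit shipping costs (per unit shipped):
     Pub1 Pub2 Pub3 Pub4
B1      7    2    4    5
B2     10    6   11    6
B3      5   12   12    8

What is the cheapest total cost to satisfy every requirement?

A cheapest plan:
  B1->Pub1: 26 × 7 = 182
  B1->Pub2: 10 × 2 = 20
  B1->Pub3: 42 × 4 = 168
  B2->Pub1: 21 × 10 = 210
  B2->Pub4: 26 × 6 = 156
  B3->Pub1: 18 × 5 = 90
Total = 182 + 20 + 168 + 210 + 156 + 90 = 826.

826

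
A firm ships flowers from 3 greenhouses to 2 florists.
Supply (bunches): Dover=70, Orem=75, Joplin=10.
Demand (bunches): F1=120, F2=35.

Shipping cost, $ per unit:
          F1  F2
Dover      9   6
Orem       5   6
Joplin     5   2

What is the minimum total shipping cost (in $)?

Optimal allocation:
  Dover->F1: 35 × $9 = $315
  Dover->F2: 35 × $6 = $210
  Orem->F1: 75 × $5 = $375
  Joplin->F1: 10 × $5 = $50
Total = 315 + 210 + 375 + 50 = $950.
(Supply check: Dover ships 70; Orem ships 75; Joplin ships 10.)

950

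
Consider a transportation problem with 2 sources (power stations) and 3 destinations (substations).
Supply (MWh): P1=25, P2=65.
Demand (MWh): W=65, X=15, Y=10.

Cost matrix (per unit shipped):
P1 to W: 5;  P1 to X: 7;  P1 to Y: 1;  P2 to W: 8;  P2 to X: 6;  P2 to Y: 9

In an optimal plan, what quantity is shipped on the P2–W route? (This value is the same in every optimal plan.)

50

Optimal shipments:
  P1 to W: 15 × 5 = 75
  P1 to Y: 10 × 1 = 10
  P2 to W: 50 × 8 = 400
  P2 to X: 15 × 6 = 90
Total cost = 575.
So P2→W carries 50 MWh.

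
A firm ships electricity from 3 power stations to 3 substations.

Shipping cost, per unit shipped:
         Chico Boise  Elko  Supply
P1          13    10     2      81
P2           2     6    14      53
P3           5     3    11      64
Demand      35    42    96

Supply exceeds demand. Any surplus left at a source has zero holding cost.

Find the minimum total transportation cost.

One minimum-cost allocation:
  P1–Elko: 81 MWh
  P2–Chico: 35 MWh
  P3–Boise: 42 MWh
  P3–Elko: 15 MWh
Total cost = 523.

523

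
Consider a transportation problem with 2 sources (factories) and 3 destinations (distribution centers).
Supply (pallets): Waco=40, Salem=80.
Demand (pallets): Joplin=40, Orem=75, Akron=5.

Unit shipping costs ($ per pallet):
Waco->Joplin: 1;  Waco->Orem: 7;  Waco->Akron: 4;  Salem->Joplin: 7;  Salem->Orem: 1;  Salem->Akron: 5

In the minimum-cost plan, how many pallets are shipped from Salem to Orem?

Optimal shipments:
  Waco to Joplin: 40 × $1 = $40
  Salem to Orem: 75 × $1 = $75
  Salem to Akron: 5 × $5 = $25
Total cost = $140.
So Salem→Orem carries 75 pallets.

75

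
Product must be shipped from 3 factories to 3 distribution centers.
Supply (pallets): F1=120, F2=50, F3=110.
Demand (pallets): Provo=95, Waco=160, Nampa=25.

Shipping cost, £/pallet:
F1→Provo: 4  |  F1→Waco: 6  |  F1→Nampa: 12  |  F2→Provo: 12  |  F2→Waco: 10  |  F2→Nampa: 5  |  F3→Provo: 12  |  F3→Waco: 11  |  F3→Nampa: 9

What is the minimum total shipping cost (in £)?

2115

One minimum-cost allocation:
  F1→Provo: 95 × £4 = £380
  F1→Waco: 25 × £6 = £150
  F2→Waco: 25 × £10 = £250
  F2→Nampa: 25 × £5 = £125
  F3→Waco: 110 × £11 = £1210
Total = 380 + 150 + 250 + 125 + 1210 = £2115.
(Supply check: F1 ships 120; F2 ships 50; F3 ships 110.)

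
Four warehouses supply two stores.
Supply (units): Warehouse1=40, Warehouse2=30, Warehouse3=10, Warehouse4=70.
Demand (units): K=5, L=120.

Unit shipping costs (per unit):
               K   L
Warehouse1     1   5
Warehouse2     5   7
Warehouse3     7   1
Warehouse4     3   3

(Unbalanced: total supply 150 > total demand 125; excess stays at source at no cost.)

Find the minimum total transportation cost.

One minimum-cost allocation:
  Warehouse1->K: 5 × 1 = 5
  Warehouse1->L: 35 × 5 = 175
  Warehouse2->L: 5 × 7 = 35
  Warehouse3->L: 10 × 1 = 10
  Warehouse4->L: 70 × 3 = 210
Total = 5 + 175 + 35 + 10 + 210 = 435.

435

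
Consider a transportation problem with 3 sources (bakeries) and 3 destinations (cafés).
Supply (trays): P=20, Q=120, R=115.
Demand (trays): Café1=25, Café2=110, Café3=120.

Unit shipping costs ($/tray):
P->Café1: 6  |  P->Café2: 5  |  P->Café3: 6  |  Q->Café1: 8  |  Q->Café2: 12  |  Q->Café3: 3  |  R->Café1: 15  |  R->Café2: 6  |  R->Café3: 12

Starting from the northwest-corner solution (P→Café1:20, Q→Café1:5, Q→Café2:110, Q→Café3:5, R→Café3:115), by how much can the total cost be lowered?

Current plan cost = 20·6 + 5·8 + 110·12 + 5·3 + 115·12 = $2875.
Optimal plan:
  P→Café1: 20 × $6 = $120
  Q→Café3: 120 × $3 = $360
  R→Café1: 5 × $15 = $75
  R→Café2: 110 × $6 = $660
Optimal cost = $1215.
Saving = 2875 − 1215 = $1660.

1660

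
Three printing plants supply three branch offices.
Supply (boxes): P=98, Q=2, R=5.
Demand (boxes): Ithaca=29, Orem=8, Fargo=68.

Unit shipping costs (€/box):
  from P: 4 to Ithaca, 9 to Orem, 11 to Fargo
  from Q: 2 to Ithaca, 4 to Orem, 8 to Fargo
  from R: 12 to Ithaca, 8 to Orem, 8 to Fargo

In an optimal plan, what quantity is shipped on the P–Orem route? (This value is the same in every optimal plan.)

6

Solving gives:
  P->Ithaca: 29 × €4 = €116
  P->Orem: 6 × €9 = €54
  P->Fargo: 63 × €11 = €693
  Q->Orem: 2 × €4 = €8
  R->Fargo: 5 × €8 = €40
Total cost = €911.
So P→Orem carries 6 boxes.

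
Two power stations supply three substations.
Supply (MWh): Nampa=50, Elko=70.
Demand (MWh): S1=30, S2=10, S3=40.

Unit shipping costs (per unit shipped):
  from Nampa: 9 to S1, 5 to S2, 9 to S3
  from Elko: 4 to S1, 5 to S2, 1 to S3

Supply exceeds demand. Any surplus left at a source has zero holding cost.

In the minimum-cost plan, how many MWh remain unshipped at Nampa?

Minimum-cost shipments:
  Nampa→S2: 10 × 5 = 50
  Elko→S1: 30 × 4 = 120
  Elko→S3: 40 × 1 = 40
Total cost = 210.
Nampa ships 10 of its 50, leaving 40.

40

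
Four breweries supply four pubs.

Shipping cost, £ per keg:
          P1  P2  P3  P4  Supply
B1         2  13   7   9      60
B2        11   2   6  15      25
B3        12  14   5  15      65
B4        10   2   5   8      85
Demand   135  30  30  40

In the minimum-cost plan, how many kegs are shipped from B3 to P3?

30

Solving gives:
  B1→P1: 60 kegs
  B2→P2: 25 kegs
  B3→P1: 35 kegs
  B3→P3: 30 kegs
  B4→P1: 40 kegs
  B4→P2: 5 kegs
  B4→P4: 40 kegs
Total cost = £1470.
So B3→P3 carries 30 kegs.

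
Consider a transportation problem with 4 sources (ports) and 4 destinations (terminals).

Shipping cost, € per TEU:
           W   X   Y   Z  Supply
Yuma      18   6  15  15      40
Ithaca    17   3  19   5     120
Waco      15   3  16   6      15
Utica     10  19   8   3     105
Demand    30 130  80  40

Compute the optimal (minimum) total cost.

An optimal shipping plan:
  Yuma->X: 35 × €6 = €210
  Yuma->Y: 5 × €15 = €75
  Ithaca->X: 80 × €3 = €240
  Ithaca->Z: 40 × €5 = €200
  Waco->X: 15 × €3 = €45
  Utica->W: 30 × €10 = €300
  Utica->Y: 75 × €8 = €600
Total = 210 + 75 + 240 + 200 + 45 + 300 + 600 = €1670.
(Supply check: Yuma ships 40; Ithaca ships 120; Waco ships 15; Utica ships 105.)

1670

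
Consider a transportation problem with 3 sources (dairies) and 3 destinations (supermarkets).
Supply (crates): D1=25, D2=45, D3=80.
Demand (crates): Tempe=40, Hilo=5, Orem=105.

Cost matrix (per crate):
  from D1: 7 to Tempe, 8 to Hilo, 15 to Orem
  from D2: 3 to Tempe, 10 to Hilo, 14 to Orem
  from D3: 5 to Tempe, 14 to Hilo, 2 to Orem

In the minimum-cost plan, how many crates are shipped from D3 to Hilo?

Solving gives:
  D1 to Hilo: 5 crates
  D1 to Orem: 20 crates
  D2 to Tempe: 40 crates
  D2 to Orem: 5 crates
  D3 to Orem: 80 crates
Total cost = 690.
The route D3→Hilo is not used.

0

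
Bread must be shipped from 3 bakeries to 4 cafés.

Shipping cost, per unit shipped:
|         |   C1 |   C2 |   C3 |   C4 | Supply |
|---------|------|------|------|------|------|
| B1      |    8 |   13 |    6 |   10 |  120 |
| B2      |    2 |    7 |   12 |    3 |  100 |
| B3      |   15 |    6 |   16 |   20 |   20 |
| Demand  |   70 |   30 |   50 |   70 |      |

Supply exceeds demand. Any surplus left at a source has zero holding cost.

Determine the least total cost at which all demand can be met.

1140

A cheapest plan:
  B1→C1: 50 trays
  B1→C3: 50 trays
  B2→C1: 20 trays
  B2→C2: 10 trays
  B2→C4: 70 trays
  B3→C2: 20 trays
Total cost = 1140.
(Supply check: B1 ships 100; B2 ships 100; B3 ships 20.)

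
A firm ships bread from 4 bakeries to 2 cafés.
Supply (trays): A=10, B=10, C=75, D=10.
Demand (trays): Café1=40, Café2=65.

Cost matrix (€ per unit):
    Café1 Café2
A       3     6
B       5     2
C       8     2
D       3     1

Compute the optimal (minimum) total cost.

An optimal shipping plan:
  A→Café1: 10 × €3 = €30
  B→Café1: 10 × €5 = €50
  C→Café1: 10 × €8 = €80
  C→Café2: 65 × €2 = €130
  D→Café1: 10 × €3 = €30
Total = 30 + 50 + 80 + 130 + 30 = €320.

320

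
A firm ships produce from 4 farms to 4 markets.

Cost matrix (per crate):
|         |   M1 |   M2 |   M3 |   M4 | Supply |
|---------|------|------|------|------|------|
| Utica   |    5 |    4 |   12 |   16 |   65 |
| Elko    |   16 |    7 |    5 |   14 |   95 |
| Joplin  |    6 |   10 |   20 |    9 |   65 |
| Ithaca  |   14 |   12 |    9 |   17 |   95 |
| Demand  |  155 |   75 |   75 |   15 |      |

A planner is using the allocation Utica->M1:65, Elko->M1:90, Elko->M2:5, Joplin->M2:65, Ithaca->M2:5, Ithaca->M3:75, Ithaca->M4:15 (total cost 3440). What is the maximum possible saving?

1000

Current plan cost = 65·5 + 90·16 + 5·7 + 65·10 + 5·12 + 75·9 + 15·17 = 3440.
Optimal plan:
  Utica->M1: 65 × 5 = 325
  Elko->M2: 75 × 7 = 525
  Elko->M3: 20 × 5 = 100
  Joplin->M1: 65 × 6 = 390
  Ithaca->M1: 25 × 14 = 350
  Ithaca->M3: 55 × 9 = 495
  Ithaca->M4: 15 × 17 = 255
Optimal cost = 2440.
Saving = 3440 − 2440 = 1000.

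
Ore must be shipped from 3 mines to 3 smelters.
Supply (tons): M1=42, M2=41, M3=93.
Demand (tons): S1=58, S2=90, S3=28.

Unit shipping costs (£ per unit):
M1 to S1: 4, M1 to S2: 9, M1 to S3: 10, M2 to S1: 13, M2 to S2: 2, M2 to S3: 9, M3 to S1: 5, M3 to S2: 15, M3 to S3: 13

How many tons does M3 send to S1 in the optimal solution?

58

Solving gives:
  M1→S2: 42 × £9 = £378
  M2→S2: 41 × £2 = £82
  M3→S1: 58 × £5 = £290
  M3→S2: 7 × £15 = £105
  M3→S3: 28 × £13 = £364
Total cost = £1219.
So M3→S1 carries 58 tons.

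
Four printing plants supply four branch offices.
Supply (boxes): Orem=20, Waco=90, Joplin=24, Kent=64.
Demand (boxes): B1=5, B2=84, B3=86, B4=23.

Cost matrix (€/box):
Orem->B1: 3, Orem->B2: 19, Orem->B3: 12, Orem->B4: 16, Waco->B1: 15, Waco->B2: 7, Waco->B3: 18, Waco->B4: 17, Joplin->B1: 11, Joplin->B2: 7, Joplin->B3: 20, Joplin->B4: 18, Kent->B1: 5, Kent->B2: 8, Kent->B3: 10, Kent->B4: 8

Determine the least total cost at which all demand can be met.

1917

An optimal shipping plan:
  Orem–B1: 5 × €3 = €15
  Orem–B3: 15 × €12 = €180
  Waco–B2: 60 × €7 = €420
  Waco–B3: 30 × €18 = €540
  Joplin–B2: 24 × €7 = €168
  Kent–B3: 41 × €10 = €410
  Kent–B4: 23 × €8 = €184
Total = 15 + 180 + 420 + 540 + 168 + 410 + 184 = €1917.
(Supply check: Orem ships 20; Waco ships 90; Joplin ships 24; Kent ships 64.)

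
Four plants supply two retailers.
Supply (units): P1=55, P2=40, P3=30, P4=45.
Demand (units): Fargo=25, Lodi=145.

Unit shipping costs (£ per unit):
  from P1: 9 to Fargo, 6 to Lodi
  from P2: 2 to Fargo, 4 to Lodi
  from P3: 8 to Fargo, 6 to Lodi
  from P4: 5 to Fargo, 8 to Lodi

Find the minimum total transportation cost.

955

An optimal shipping plan:
  P1 to Lodi: 55 units
  P2 to Lodi: 40 units
  P3 to Lodi: 30 units
  P4 to Fargo: 25 units
  P4 to Lodi: 20 units
Total cost = £955.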